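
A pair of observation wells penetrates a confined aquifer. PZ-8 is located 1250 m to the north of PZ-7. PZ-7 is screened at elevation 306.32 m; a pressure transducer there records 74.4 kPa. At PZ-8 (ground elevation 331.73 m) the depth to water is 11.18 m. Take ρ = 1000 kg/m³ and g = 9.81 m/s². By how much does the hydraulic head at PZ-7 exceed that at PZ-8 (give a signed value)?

Δh ≈ -6.65 m

Pressure head at PZ-7: ψ = P/(ρg) = 74.4×1000 / (1000 × 9.81) = 7.58 m.
Total head at PZ-7: h = z + ψ = 306.32 + 7.58 = 313.90 m.
Total head at PZ-8: h = 331.73 − 11.18 = 320.55 m.
Head difference: h(PZ-7) − h(PZ-8) = 313.90 − 320.55 = -6.65 m.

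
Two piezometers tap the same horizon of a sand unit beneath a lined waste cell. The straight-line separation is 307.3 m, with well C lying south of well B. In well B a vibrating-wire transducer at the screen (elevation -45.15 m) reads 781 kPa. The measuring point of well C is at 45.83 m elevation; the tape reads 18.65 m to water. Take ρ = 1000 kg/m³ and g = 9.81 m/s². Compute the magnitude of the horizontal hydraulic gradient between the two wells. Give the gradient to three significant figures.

Pressure head at well B: ψ = P/(ρg) = 781×1000 / (1000 × 9.81) = 79.61 m.
Total head at well B: h = z + ψ = -45.15 + 79.61 = 34.46 m.
Total head at well C: h = 45.83 − 18.65 = 27.18 m.
Head difference: h(well B) − h(well C) = 34.46 − 27.18 = 7.28 m.
Hydraulic gradient: i = |Δh| / L = 7.28 / 307.3 = 0.0237.

i ≈ 0.0237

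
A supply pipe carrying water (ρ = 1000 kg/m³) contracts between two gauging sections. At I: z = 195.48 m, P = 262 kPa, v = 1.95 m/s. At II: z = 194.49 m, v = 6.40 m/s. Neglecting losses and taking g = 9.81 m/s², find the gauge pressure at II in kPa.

Pressure head at I: ψ₁ = P₁/(ρg) = 262×1000 / (1000 × 9.81) = 26.71 m.
Velocity heads: v₁²/2g = 1.95²/19.62 = 0.194 m; v₂²/2g = 6.40²/19.62 = 2.088 m.
Total head H = z₁ + ψ₁ + v₁²/2g = 195.48 + 26.71 + 0.194 = 222.38 m.
ψ₂ = H − z₂ − v₂²/2g = 222.38 − 194.49 − 2.088 = 25.80 m.
P₂ = ρgψ₂ = 1000 × 9.81 × 25.80 ≈ 253 kPa.

P₂ ≈ 253 kPa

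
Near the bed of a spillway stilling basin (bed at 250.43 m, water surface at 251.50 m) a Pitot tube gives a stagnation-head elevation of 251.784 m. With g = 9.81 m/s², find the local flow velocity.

Near the bed, under hydrostatic conditions, the piezometric head (z + ψ) equals the free-surface elevation, 251.50 m.
Velocity head = total − piezometric = 251.784 − 251.50 = 0.284 m.
v = √(2g·h_v) = √(2 × 9.81 × 0.284) = 2.36 m/s.

v ≈ 2.36 m/s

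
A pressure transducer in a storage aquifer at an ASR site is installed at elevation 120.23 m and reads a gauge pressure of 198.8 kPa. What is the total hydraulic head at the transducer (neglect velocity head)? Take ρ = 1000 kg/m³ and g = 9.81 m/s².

h ≈ 140.50 m

ψ = P/(ρg) = 198.8×1000 / (1000 × 9.81) = 20.27 m.
h = z + ψ = 120.23 + 20.27 = 140.50 m.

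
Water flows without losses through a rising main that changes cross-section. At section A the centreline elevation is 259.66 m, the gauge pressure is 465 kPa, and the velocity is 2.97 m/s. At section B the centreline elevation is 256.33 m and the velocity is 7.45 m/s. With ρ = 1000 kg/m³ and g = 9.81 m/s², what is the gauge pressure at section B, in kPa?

Pressure head at A: ψ₁ = P₁/(ρg) = 465×1000 / (1000 × 9.81) = 47.40 m.
Velocity heads: v₁²/2g = 2.97²/19.62 = 0.450 m; v₂²/2g = 7.45²/19.62 = 2.829 m.
Total head H = z₁ + ψ₁ + v₁²/2g = 259.66 + 47.40 + 0.450 = 307.51 m.
ψ₂ = H − z₂ − v₂²/2g = 307.51 − 256.33 − 2.829 = 48.35 m.
P₂ = ρgψ₂ = 1000 × 9.81 × 48.35 ≈ 474 kPa.

P₂ ≈ 474 kPa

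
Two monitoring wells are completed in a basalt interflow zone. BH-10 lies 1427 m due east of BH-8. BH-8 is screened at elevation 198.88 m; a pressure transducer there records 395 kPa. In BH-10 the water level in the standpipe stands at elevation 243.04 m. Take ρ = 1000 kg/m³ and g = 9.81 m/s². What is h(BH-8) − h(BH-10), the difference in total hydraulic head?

Pressure head at BH-8: ψ = P/(ρg) = 395×1000 / (1000 × 9.81) = 40.27 m.
Total head at BH-8: h = z + ψ = 198.88 + 40.27 = 239.15 m.
Total head at BH-10: h = 243.04 m (water level in the piezometer is the total head).
Head difference: h(BH-8) − h(BH-10) = 239.15 − 243.04 = -3.89 m.

Δh ≈ -3.89 m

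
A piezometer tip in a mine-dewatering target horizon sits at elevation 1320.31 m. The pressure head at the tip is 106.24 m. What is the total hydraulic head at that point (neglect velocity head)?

h = z + ψ = 1320.31 + 106.24 = 1426.55 m.

h ≈ 1426.55 m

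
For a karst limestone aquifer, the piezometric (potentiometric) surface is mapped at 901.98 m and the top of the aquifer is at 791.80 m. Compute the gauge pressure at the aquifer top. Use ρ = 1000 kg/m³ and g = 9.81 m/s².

P ≈ 1080 kPa

Pressure head at the aquifer top: ψ = h − z = 901.98 − 791.80 = 110.18 m.
P = ρgψ = 1000 × 9.81 × 110.18 = 1080866 Pa ≈ 1080 kPa.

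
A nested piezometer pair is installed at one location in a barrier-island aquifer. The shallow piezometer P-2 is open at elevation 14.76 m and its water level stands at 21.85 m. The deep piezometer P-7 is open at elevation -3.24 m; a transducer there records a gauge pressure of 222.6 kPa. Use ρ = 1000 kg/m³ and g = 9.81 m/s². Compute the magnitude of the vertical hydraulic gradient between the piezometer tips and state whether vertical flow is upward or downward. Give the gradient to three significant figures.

|i_v| ≈ 0.133; vertical flow is downward

Total head at P-2: h = 21.85 m (water level in the standpipe).
Pressure head at P-7: ψ = P/(ρg) = 222.6×1000 / (1000 × 9.81) = 22.69 m.
Total head at P-7: h = z + ψ = -3.24 + 22.69 = 19.45 m.
Δh = h(P-2) − h(P-7) = 21.85 − 19.45 = 2.40 m.
Vertical separation Δz = 14.76 − (-3.24) = 18.00 m.
|i_v| = |Δh| / Δz = 2.40 / 18.00 = 0.133.
Head is higher in the shallow piezometer, so vertical flow is downward (recharge condition).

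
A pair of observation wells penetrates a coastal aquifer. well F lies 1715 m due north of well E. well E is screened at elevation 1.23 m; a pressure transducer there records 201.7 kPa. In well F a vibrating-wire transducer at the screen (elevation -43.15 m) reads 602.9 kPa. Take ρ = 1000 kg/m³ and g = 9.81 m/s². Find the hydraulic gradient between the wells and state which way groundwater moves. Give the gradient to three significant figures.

Pressure head at well E: ψ = P/(ρg) = 201.7×1000 / (1000 × 9.81) = 20.56 m.
Total head at well E: h = z + ψ = 1.23 + 20.56 = 21.79 m.
Pressure head at well F: ψ = P/(ρg) = 602.9×1000 / (1000 × 9.81) = 61.46 m.
Total head at well F: h = z + ψ = -43.15 + 61.46 = 18.31 m.
Head difference: h(well E) − h(well F) = 21.79 − 18.31 = 3.48 m.
Hydraulic gradient: i = |Δh| / L = 3.48 / 1715 = 0.00203.
Flow is from higher to lower head: from well E toward well F, i.e. toward the north.

i ≈ 0.00203; groundwater flows toward the north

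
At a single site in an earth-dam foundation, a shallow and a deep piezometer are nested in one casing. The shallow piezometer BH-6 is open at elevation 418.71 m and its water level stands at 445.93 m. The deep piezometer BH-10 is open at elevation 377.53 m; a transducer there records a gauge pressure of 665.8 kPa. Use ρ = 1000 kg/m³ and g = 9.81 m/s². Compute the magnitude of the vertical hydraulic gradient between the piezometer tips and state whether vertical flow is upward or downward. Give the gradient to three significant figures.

Total head at BH-6: h = 445.93 m (water level in the standpipe).
Pressure head at BH-10: ψ = P/(ρg) = 665.8×1000 / (1000 × 9.81) = 67.87 m.
Total head at BH-10: h = z + ψ = 377.53 + 67.87 = 445.40 m.
Δh = h(BH-6) − h(BH-10) = 445.93 − 445.40 = 0.53 m.
Vertical separation Δz = 418.71 − 377.53 = 41.18 m.
|i_v| = |Δh| / Δz = 0.53 / 41.18 = 0.0129.
Head is higher in the shallow piezometer, so vertical flow is downward (recharge condition).

|i_v| ≈ 0.0129; vertical flow is downward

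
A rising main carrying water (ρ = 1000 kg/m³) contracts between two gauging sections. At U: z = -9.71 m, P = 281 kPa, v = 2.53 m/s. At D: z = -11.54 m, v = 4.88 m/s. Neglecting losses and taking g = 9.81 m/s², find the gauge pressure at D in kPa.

Pressure head at U: ψ₁ = P₁/(ρg) = 281×1000 / (1000 × 9.81) = 28.64 m.
Velocity heads: v₁²/2g = 2.53²/19.62 = 0.326 m; v₂²/2g = 4.88²/19.62 = 1.214 m.
Total head H = z₁ + ψ₁ + v₁²/2g = -9.71 + 28.64 + 0.326 = 19.26 m.
ψ₂ = H − z₂ − v₂²/2g = 19.26 − (-11.54) − 1.214 = 29.59 m.
P₂ = ρgψ₂ = 1000 × 9.81 × 29.59 ≈ 290 kPa.

P₂ ≈ 290 kPa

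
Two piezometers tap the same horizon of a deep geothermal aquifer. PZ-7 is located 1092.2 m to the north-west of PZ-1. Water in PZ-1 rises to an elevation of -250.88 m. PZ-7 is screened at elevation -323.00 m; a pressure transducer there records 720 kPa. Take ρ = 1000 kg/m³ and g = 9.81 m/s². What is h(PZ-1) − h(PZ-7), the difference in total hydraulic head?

Total head at PZ-1: h = -250.88 m (water level in the piezometer is the total head).
Pressure head at PZ-7: ψ = P/(ρg) = 720×1000 / (1000 × 9.81) = 73.39 m.
Total head at PZ-7: h = z + ψ = -323.00 + 73.39 = -249.61 m.
Head difference: h(PZ-1) − h(PZ-7) = -250.88 − (-249.61) = -1.27 m.

Δh ≈ -1.27 m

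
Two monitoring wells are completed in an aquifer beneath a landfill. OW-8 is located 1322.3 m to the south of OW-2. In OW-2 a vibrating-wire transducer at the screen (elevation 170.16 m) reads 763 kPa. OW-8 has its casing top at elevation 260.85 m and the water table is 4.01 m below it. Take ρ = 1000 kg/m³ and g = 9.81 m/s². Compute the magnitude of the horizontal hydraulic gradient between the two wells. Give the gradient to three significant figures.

Pressure head at OW-2: ψ = P/(ρg) = 763×1000 / (1000 × 9.81) = 77.78 m.
Total head at OW-2: h = z + ψ = 170.16 + 77.78 = 247.94 m.
Total head at OW-8: h = 260.85 − 4.01 = 256.84 m.
Head difference: h(OW-2) − h(OW-8) = 247.94 − 256.84 = -8.90 m.
Hydraulic gradient: i = |Δh| / L = 8.90 / 1322.3 = 0.00673.

i ≈ 0.00673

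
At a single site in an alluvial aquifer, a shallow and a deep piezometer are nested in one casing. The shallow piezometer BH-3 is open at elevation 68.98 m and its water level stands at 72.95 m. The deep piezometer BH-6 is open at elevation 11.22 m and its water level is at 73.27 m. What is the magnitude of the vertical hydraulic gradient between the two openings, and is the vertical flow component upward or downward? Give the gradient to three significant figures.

Total head at BH-3: h = 72.95 m (water level in the standpipe).
Total head at BH-6: h = 73.27 m.
Δh = h(BH-3) − h(BH-6) = 72.95 − 73.27 = -0.32 m.
Vertical separation Δz = 68.98 − 11.22 = 57.76 m.
|i_v| = |Δh| / Δz = 0.32 / 57.76 = 0.00554.
Head is higher in the deep piezometer, so vertical flow is upward (discharge condition).

|i_v| ≈ 0.00554; vertical flow is upward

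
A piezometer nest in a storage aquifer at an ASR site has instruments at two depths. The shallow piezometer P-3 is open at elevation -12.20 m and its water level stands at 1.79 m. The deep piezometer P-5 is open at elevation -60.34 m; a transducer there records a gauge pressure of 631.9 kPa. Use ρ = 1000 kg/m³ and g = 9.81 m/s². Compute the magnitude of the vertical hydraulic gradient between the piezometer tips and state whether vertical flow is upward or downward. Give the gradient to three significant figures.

|i_v| ≈ 0.0474; vertical flow is upward

Total head at P-3: h = 1.79 m (water level in the standpipe).
Pressure head at P-5: ψ = P/(ρg) = 631.9×1000 / (1000 × 9.81) = 64.41 m.
Total head at P-5: h = z + ψ = -60.34 + 64.41 = 4.07 m.
Δh = h(P-3) − h(P-5) = 1.79 − 4.07 = -2.28 m.
Vertical separation Δz = -12.20 − (-60.34) = 48.14 m.
|i_v| = |Δh| / Δz = 2.28 / 48.14 = 0.0474.
Head is higher in the deep piezometer, so vertical flow is upward (discharge condition).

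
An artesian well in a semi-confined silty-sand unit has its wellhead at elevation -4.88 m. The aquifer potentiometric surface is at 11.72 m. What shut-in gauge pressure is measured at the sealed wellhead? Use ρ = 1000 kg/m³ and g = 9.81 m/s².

P ≈ 163 kPa

Head above the cap: Δh = 11.72 − (-4.88) = 16.60 m.
P = ρgΔh = 1000 × 9.81 × 16.60 = 162846 Pa ≈ 163 kPa.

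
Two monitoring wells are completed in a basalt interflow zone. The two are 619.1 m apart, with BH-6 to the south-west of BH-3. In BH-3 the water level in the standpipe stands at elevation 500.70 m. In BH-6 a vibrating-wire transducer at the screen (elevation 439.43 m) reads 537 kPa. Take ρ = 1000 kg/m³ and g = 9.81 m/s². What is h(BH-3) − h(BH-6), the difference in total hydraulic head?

Total head at BH-3: h = 500.70 m (water level in the piezometer is the total head).
Pressure head at BH-6: ψ = P/(ρg) = 537×1000 / (1000 × 9.81) = 54.74 m.
Total head at BH-6: h = z + ψ = 439.43 + 54.74 = 494.17 m.
Head difference: h(BH-3) − h(BH-6) = 500.70 − 494.17 = 6.53 m.

Δh ≈ 6.53 m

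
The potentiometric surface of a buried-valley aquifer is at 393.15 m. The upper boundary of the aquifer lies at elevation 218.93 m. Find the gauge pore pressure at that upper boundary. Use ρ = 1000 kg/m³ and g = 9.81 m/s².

P ≈ 1710 kPa

Pressure head at the aquifer top: ψ = h − z = 393.15 − 218.93 = 174.22 m.
P = ρgψ = 1000 × 9.81 × 174.22 = 1709098 Pa ≈ 1710 kPa.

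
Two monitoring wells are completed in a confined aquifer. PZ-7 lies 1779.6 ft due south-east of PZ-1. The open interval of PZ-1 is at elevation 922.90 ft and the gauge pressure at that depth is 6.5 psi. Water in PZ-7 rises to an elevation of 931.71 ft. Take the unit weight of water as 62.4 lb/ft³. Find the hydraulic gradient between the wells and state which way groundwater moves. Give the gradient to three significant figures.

Pressure head at PZ-1: ψ = 144·P/γ = 144 × 6.5 / 62.4 = 15.00 ft.
Total head at PZ-1: h = z + ψ = 922.90 + 15.00 = 937.90 ft.
Total head at PZ-7: h = 931.71 ft (water level in the piezometer is the total head).
Head difference: h(PZ-1) − h(PZ-7) = 937.90 − 931.71 = 6.19 ft.
Hydraulic gradient: i = |Δh| / L = 6.19 / 1779.6 = 0.00348.
Flow is from higher to lower head: from PZ-1 toward PZ-7, i.e. toward the south-east.

i ≈ 0.00348; groundwater flows toward the south-east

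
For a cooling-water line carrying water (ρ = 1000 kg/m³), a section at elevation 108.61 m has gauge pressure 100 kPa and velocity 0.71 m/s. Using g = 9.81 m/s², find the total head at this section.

h ≈ 118.83 m

Pressure head ψ = P/(ρg) = 100×1000 / (1000 × 9.81) = 10.19 m.
Velocity head = v²/(2g) = 0.71² / (2 × 9.81) = 0.026 m.
h = z + ψ + v²/(2g) = 108.61 + 10.19 + 0.026 = 118.83 m.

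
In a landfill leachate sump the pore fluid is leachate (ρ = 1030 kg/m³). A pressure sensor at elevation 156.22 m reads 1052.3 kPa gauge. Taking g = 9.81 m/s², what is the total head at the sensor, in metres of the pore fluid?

ψ = P/(ρg) = 1052.3×1000 / (1030 × 9.81) = 104.14 m.
h = z + ψ = 156.22 + 104.14 = 260.36 m.

h ≈ 260.36 m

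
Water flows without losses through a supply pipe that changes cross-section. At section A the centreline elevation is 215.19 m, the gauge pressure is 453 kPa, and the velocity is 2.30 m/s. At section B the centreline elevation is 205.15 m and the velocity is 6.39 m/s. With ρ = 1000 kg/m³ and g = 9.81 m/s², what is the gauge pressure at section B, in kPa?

Pressure head at A: ψ₁ = P₁/(ρg) = 453×1000 / (1000 × 9.81) = 46.18 m.
Velocity heads: v₁²/2g = 2.30²/19.62 = 0.270 m; v₂²/2g = 6.39²/19.62 = 2.081 m.
Total head H = z₁ + ψ₁ + v₁²/2g = 215.19 + 46.18 + 0.270 = 261.64 m.
ψ₂ = H − z₂ − v₂²/2g = 261.64 − 205.15 − 2.081 = 54.41 m.
P₂ = ρgψ₂ = 1000 × 9.81 × 54.41 ≈ 534 kPa.

P₂ ≈ 534 kPa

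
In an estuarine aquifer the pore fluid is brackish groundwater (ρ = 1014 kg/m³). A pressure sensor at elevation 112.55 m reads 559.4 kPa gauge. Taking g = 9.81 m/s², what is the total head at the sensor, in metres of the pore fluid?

ψ = P/(ρg) = 559.4×1000 / (1014 × 9.81) = 56.24 m.
h = z + ψ = 112.55 + 56.24 = 168.79 m.

h ≈ 168.79 m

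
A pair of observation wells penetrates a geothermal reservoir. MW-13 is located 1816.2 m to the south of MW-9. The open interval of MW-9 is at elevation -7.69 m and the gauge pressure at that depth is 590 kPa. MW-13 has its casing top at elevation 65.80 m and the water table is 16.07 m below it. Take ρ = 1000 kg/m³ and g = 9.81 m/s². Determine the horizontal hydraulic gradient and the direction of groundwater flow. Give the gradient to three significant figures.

i ≈ 0.00150; groundwater flows toward the south

Pressure head at MW-9: ψ = P/(ρg) = 590×1000 / (1000 × 9.81) = 60.14 m.
Total head at MW-9: h = z + ψ = -7.69 + 60.14 = 52.45 m.
Total head at MW-13: h = 65.80 − 16.07 = 49.73 m.
Head difference: h(MW-9) − h(MW-13) = 52.45 − 49.73 = 2.72 m.
Hydraulic gradient: i = |Δh| / L = 2.72 / 1816.2 = 0.00150.
Flow is from higher to lower head: from MW-9 toward MW-13, i.e. toward the south.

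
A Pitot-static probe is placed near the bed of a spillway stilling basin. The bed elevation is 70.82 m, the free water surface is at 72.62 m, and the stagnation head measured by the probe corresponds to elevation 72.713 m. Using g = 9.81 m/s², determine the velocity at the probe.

v ≈ 1.35 m/s

Near the bed, under hydrostatic conditions, the piezometric head (z + ψ) equals the free-surface elevation, 72.62 m.
Velocity head = total − piezometric = 72.713 − 72.62 = 0.093 m.
v = √(2g·h_v) = √(2 × 9.81 × 0.093) = 1.35 m/s.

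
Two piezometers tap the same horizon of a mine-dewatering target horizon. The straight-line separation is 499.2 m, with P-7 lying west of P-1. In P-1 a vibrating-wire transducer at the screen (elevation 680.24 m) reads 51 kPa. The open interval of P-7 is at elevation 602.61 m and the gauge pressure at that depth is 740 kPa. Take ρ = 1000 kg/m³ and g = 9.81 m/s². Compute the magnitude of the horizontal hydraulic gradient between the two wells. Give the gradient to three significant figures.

Pressure head at P-1: ψ = P/(ρg) = 51×1000 / (1000 × 9.81) = 5.20 m.
Total head at P-1: h = z + ψ = 680.24 + 5.20 = 685.44 m.
Pressure head at P-7: ψ = P/(ρg) = 740×1000 / (1000 × 9.81) = 75.43 m.
Total head at P-7: h = z + ψ = 602.61 + 75.43 = 678.04 m.
Head difference: h(P-1) − h(P-7) = 685.44 − 678.04 = 7.40 m.
Hydraulic gradient: i = |Δh| / L = 7.40 / 499.2 = 0.0148.

i ≈ 0.0148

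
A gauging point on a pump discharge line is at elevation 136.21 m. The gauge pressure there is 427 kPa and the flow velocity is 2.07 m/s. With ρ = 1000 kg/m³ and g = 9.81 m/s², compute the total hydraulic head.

Pressure head ψ = P/(ρg) = 427×1000 / (1000 × 9.81) = 43.53 m.
Velocity head = v²/(2g) = 2.07² / (2 × 9.81) = 0.218 m.
h = z + ψ + v²/(2g) = 136.21 + 43.53 + 0.218 = 179.96 m.

h ≈ 179.96 m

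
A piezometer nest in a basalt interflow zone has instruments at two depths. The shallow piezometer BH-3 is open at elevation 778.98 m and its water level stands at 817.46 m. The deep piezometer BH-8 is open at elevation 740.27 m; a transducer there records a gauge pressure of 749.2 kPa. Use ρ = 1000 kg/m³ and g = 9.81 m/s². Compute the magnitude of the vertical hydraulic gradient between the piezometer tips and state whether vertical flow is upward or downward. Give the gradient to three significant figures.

Total head at BH-3: h = 817.46 m (water level in the standpipe).
Pressure head at BH-8: ψ = P/(ρg) = 749.2×1000 / (1000 × 9.81) = 76.37 m.
Total head at BH-8: h = z + ψ = 740.27 + 76.37 = 816.64 m.
Δh = h(BH-3) − h(BH-8) = 817.46 − 816.64 = 0.82 m.
Vertical separation Δz = 778.98 − 740.27 = 38.71 m.
|i_v| = |Δh| / Δz = 0.82 / 38.71 = 0.0212.
Head is higher in the shallow piezometer, so vertical flow is downward (recharge condition).

|i_v| ≈ 0.0212; vertical flow is downward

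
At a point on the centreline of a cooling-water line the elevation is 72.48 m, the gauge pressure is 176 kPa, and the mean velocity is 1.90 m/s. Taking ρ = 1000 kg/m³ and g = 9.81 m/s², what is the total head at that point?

h ≈ 90.60 m

Pressure head ψ = P/(ρg) = 176×1000 / (1000 × 9.81) = 17.94 m.
Velocity head = v²/(2g) = 1.90² / (2 × 9.81) = 0.184 m.
h = z + ψ + v²/(2g) = 72.48 + 17.94 + 0.184 = 90.60 m.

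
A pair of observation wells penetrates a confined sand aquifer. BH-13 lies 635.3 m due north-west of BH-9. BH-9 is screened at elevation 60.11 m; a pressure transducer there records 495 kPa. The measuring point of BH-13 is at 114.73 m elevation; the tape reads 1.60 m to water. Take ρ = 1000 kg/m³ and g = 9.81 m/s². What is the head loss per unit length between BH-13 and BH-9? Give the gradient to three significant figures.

Pressure head at BH-9: ψ = P/(ρg) = 495×1000 / (1000 × 9.81) = 50.46 m.
Total head at BH-9: h = z + ψ = 60.11 + 50.46 = 110.57 m.
Total head at BH-13: h = 114.73 − 1.60 = 113.13 m.
Head difference: h(BH-9) − h(BH-13) = 110.57 − 113.13 = -2.56 m.
Hydraulic gradient: i = |Δh| / L = 2.56 / 635.3 = 0.00403.

i ≈ 0.00403 m/m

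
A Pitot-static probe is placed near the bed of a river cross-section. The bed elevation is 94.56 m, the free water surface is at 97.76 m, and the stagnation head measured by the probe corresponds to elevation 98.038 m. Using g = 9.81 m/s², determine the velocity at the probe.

Near the bed, under hydrostatic conditions, the piezometric head (z + ψ) equals the free-surface elevation, 97.76 m.
Velocity head = total − piezometric = 98.038 − 97.76 = 0.278 m.
v = √(2g·h_v) = √(2 × 9.81 × 0.278) = 2.34 m/s.

v ≈ 2.34 m/s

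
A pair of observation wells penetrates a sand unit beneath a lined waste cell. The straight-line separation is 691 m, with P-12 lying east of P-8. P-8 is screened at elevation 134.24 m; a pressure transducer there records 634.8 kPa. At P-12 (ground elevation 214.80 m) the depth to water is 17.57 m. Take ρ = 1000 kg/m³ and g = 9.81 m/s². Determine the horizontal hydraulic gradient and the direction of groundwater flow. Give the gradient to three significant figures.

Pressure head at P-8: ψ = P/(ρg) = 634.8×1000 / (1000 × 9.81) = 64.71 m.
Total head at P-8: h = z + ψ = 134.24 + 64.71 = 198.95 m.
Total head at P-12: h = 214.80 − 17.57 = 197.23 m.
Head difference: h(P-8) − h(P-12) = 198.95 − 197.23 = 1.72 m.
Hydraulic gradient: i = |Δh| / L = 1.72 / 691 = 0.00249.
Flow is from higher to lower head: from P-8 toward P-12, i.e. toward the east.

i ≈ 0.00249; groundwater flows toward the east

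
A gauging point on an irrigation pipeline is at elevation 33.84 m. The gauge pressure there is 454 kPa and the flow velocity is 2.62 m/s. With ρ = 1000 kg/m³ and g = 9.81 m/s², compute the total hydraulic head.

h ≈ 80.47 m

Pressure head ψ = P/(ρg) = 454×1000 / (1000 × 9.81) = 46.28 m.
Velocity head = v²/(2g) = 2.62² / (2 × 9.81) = 0.350 m.
h = z + ψ + v²/(2g) = 33.84 + 46.28 + 0.350 = 80.47 m.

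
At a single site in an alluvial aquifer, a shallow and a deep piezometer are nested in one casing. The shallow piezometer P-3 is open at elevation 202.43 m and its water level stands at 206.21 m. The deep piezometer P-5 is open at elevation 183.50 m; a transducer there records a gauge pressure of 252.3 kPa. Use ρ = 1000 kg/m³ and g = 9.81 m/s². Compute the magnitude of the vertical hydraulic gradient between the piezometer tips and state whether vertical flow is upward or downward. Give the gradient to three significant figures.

Total head at P-3: h = 206.21 m (water level in the standpipe).
Pressure head at P-5: ψ = P/(ρg) = 252.3×1000 / (1000 × 9.81) = 25.72 m.
Total head at P-5: h = z + ψ = 183.50 + 25.72 = 209.22 m.
Δh = h(P-3) − h(P-5) = 206.21 − 209.22 = -3.01 m.
Vertical separation Δz = 202.43 − 183.50 = 18.93 m.
|i_v| = |Δh| / Δz = 3.01 / 18.93 = 0.159.
Head is higher in the deep piezometer, so vertical flow is upward (discharge condition).

|i_v| ≈ 0.159; vertical flow is upward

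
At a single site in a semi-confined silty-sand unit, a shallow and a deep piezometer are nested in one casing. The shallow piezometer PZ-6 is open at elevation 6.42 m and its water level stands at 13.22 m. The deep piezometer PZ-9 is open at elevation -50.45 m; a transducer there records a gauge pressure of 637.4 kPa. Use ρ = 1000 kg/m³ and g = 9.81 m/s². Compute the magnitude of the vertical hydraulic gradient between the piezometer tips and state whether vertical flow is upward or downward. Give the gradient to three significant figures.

|i_v| ≈ 0.0229; vertical flow is upward

Total head at PZ-6: h = 13.22 m (water level in the standpipe).
Pressure head at PZ-9: ψ = P/(ρg) = 637.4×1000 / (1000 × 9.81) = 64.97 m.
Total head at PZ-9: h = z + ψ = -50.45 + 64.97 = 14.52 m.
Δh = h(PZ-6) − h(PZ-9) = 13.22 − 14.52 = -1.30 m.
Vertical separation Δz = 6.42 − (-50.45) = 56.87 m.
|i_v| = |Δh| / Δz = 1.30 / 56.87 = 0.0229.
Head is higher in the deep piezometer, so vertical flow is upward (discharge condition).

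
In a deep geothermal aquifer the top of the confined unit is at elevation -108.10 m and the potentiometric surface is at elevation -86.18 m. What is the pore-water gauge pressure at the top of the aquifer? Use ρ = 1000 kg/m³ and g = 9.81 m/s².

Pressure head at the aquifer top: ψ = h − z = -86.18 − (-108.10) = 21.92 m.
P = ρgψ = 1000 × 9.81 × 21.92 = 215035 Pa ≈ 215 kPa.

P ≈ 215 kPa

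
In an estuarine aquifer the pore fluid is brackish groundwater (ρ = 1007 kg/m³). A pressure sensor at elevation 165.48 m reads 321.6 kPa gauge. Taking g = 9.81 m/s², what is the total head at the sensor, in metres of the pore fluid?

ψ = P/(ρg) = 321.6×1000 / (1007 × 9.81) = 32.55 m.
h = z + ψ = 165.48 + 32.55 = 198.03 m.

h ≈ 198.03 m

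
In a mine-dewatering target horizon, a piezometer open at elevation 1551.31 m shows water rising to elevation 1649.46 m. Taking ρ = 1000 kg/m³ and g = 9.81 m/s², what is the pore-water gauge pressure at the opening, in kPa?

P ≈ 963 kPa

Pressure head ψ = h − z = 1649.46 − 1551.31 = 98.15 m.
P = ρgψ = 1000 × 9.81 × 98.15 = 962852 Pa ≈ 963 kPa.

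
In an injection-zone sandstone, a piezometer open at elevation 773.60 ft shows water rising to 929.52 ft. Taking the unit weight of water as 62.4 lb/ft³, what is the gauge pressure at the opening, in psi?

P ≈ 67.6 psi

Pressure head ψ = h − z = 929.52 − 773.60 = 155.92 ft.
P = γ·ψ / 144 = 62.4 × 155.92 / 144 = 67.6 psi.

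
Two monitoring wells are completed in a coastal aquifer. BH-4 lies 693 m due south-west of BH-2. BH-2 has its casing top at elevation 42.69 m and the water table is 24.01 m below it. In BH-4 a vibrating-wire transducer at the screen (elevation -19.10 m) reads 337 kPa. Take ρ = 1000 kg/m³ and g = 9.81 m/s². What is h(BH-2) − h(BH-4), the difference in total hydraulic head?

Δh ≈ 3.43 m

Total head at BH-2: h = 42.69 − 24.01 = 18.68 m.
Pressure head at BH-4: ψ = P/(ρg) = 337×1000 / (1000 × 9.81) = 34.35 m.
Total head at BH-4: h = z + ψ = -19.10 + 34.35 = 15.25 m.
Head difference: h(BH-2) − h(BH-4) = 18.68 − 15.25 = 3.43 m.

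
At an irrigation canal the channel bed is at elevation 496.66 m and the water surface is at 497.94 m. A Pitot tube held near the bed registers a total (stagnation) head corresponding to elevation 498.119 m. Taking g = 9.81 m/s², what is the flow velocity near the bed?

Near the bed, under hydrostatic conditions, the piezometric head (z + ψ) equals the free-surface elevation, 497.94 m.
Velocity head = total − piezometric = 498.119 − 497.94 = 0.179 m.
v = √(2g·h_v) = √(2 × 9.81 × 0.179) = 1.87 m/s.

v ≈ 1.87 m/s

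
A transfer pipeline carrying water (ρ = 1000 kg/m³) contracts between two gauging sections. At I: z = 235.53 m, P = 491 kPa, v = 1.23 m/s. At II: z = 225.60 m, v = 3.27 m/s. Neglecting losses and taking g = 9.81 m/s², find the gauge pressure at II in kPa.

Pressure head at I: ψ₁ = P₁/(ρg) = 491×1000 / (1000 × 9.81) = 50.05 m.
Velocity heads: v₁²/2g = 1.23²/19.62 = 0.077 m; v₂²/2g = 3.27²/19.62 = 0.545 m.
Total head H = z₁ + ψ₁ + v₁²/2g = 235.53 + 50.05 + 0.077 = 285.66 m.
ψ₂ = H − z₂ − v₂²/2g = 285.66 − 225.60 − 0.545 = 59.52 m.
P₂ = ρgψ₂ = 1000 × 9.81 × 59.52 ≈ 584 kPa.

P₂ ≈ 584 kPa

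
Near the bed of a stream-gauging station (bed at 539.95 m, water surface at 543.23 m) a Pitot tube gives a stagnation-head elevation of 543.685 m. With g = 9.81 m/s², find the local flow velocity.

Near the bed, under hydrostatic conditions, the piezometric head (z + ψ) equals the free-surface elevation, 543.23 m.
Velocity head = total − piezometric = 543.685 − 543.23 = 0.455 m.
v = √(2g·h_v) = √(2 × 9.81 × 0.455) = 2.99 m/s.

v ≈ 2.99 m/s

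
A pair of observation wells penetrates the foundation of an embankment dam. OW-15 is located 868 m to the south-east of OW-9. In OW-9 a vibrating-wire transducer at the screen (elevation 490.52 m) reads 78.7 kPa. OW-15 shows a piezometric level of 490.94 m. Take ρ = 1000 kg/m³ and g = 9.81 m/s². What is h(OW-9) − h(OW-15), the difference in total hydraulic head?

Pressure head at OW-9: ψ = P/(ρg) = 78.7×1000 / (1000 × 9.81) = 8.02 m.
Total head at OW-9: h = z + ψ = 490.52 + 8.02 = 498.54 m.
Total head at OW-15: h = 490.94 m (water level in the piezometer is the total head).
Head difference: h(OW-9) − h(OW-15) = 498.54 − 490.94 = 7.60 m.

Δh ≈ 7.60 m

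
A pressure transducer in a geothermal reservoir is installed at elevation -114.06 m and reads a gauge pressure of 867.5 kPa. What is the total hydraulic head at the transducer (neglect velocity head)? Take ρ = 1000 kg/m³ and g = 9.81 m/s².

ψ = P/(ρg) = 867.5×1000 / (1000 × 9.81) = 88.43 m.
h = z + ψ = -114.06 + 88.43 = -25.63 m.

h ≈ -25.63 m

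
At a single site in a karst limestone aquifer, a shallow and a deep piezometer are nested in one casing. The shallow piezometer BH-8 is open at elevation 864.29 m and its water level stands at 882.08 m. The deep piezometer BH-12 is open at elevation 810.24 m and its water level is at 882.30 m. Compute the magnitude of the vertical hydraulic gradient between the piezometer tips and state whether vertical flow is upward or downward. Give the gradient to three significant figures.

|i_v| ≈ 0.00407; vertical flow is upward

Total head at BH-8: h = 882.08 m (water level in the standpipe).
Total head at BH-12: h = 882.30 m.
Δh = h(BH-8) − h(BH-12) = 882.08 − 882.30 = -0.22 m.
Vertical separation Δz = 864.29 − 810.24 = 54.05 m.
|i_v| = |Δh| / Δz = 0.22 / 54.05 = 0.00407.
Head is higher in the deep piezometer, so vertical flow is upward (discharge condition).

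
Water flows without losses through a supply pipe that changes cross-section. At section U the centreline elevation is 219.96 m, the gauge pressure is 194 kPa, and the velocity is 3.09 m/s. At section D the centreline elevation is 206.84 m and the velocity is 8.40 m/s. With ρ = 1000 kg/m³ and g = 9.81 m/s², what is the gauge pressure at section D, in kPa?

Pressure head at U: ψ₁ = P₁/(ρg) = 194×1000 / (1000 × 9.81) = 19.78 m.
Velocity heads: v₁²/2g = 3.09²/19.62 = 0.487 m; v₂²/2g = 8.40²/19.62 = 3.596 m.
Total head H = z₁ + ψ₁ + v₁²/2g = 219.96 + 19.78 + 0.487 = 240.23 m.
ψ₂ = H − z₂ − v₂²/2g = 240.23 − 206.84 − 3.596 = 29.79 m.
P₂ = ρgψ₂ = 1000 × 9.81 × 29.79 ≈ 292 kPa.

P₂ ≈ 292 kPa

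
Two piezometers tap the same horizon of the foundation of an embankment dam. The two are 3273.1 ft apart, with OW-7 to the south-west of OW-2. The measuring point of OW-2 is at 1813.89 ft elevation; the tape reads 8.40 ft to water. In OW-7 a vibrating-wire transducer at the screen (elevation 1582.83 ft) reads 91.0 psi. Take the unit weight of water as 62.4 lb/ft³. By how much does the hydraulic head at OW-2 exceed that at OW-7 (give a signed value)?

Δh ≈ 12.66 ft

Total head at OW-2: h = 1813.89 − 8.40 = 1805.49 ft.
Pressure head at OW-7: ψ = 144·P/γ = 144 × 91.0 / 62.4 = 210.00 ft.
Total head at OW-7: h = z + ψ = 1582.83 + 210.00 = 1792.83 ft.
Head difference: h(OW-2) − h(OW-7) = 1805.49 − 1792.83 = 12.66 ft.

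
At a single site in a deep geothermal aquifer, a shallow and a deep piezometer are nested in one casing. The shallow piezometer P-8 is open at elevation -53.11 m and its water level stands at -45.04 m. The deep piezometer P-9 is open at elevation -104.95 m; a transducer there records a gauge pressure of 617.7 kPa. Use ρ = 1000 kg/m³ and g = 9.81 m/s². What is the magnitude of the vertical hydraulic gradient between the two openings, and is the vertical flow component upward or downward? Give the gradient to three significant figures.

|i_v| ≈ 0.0590; vertical flow is upward

Total head at P-8: h = -45.04 m (water level in the standpipe).
Pressure head at P-9: ψ = P/(ρg) = 617.7×1000 / (1000 × 9.81) = 62.97 m.
Total head at P-9: h = z + ψ = -104.95 + 62.97 = -41.98 m.
Δh = h(P-8) − h(P-9) = -45.04 − (-41.98) = -3.06 m.
Vertical separation Δz = -53.11 − (-104.95) = 51.84 m.
|i_v| = |Δh| / Δz = 3.06 / 51.84 = 0.0590.
Head is higher in the deep piezometer, so vertical flow is upward (discharge condition).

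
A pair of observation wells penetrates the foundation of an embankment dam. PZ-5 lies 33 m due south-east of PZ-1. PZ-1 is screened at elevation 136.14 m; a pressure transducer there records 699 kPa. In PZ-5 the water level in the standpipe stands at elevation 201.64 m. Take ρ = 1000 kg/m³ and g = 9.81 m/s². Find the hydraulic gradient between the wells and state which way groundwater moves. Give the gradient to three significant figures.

i ≈ 0.174; groundwater flows toward the south-east

Pressure head at PZ-1: ψ = P/(ρg) = 699×1000 / (1000 × 9.81) = 71.25 m.
Total head at PZ-1: h = z + ψ = 136.14 + 71.25 = 207.39 m.
Total head at PZ-5: h = 201.64 m (water level in the piezometer is the total head).
Head difference: h(PZ-1) − h(PZ-5) = 207.39 − 201.64 = 5.75 m.
Hydraulic gradient: i = |Δh| / L = 5.75 / 33 = 0.174.
Flow is from higher to lower head: from PZ-1 toward PZ-5, i.e. toward the south-east.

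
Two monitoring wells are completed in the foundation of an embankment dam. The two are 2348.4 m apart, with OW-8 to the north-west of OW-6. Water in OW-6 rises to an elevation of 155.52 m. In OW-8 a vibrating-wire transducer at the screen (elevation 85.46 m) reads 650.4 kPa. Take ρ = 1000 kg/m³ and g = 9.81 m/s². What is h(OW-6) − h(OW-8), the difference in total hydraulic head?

Total head at OW-6: h = 155.52 m (water level in the piezometer is the total head).
Pressure head at OW-8: ψ = P/(ρg) = 650.4×1000 / (1000 × 9.81) = 66.30 m.
Total head at OW-8: h = z + ψ = 85.46 + 66.30 = 151.76 m.
Head difference: h(OW-6) − h(OW-8) = 155.52 − 151.76 = 3.76 m.

Δh ≈ 3.76 m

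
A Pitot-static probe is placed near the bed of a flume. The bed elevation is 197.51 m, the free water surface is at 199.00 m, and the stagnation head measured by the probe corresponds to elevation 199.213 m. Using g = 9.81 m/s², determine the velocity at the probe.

v ≈ 2.04 m/s

Near the bed, under hydrostatic conditions, the piezometric head (z + ψ) equals the free-surface elevation, 199.00 m.
Velocity head = total − piezometric = 199.213 − 199.00 = 0.213 m.
v = √(2g·h_v) = √(2 × 9.81 × 0.213) = 2.04 m/s.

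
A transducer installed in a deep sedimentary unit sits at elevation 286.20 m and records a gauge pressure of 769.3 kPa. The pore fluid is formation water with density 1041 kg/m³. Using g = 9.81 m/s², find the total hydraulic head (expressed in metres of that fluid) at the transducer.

h ≈ 361.53 m

ψ = P/(ρg) = 769.3×1000 / (1041 × 9.81) = 75.33 m.
h = z + ψ = 286.20 + 75.33 = 361.53 m.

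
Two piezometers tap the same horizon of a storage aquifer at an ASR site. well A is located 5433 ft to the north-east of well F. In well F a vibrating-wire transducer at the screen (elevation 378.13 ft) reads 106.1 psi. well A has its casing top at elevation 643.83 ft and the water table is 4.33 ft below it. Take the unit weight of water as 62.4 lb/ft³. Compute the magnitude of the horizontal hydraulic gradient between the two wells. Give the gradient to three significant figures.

Pressure head at well F: ψ = 144·P/γ = 144 × 106.1 / 62.4 = 244.85 ft.
Total head at well F: h = z + ψ = 378.13 + 244.85 = 622.98 ft.
Total head at well A: h = 643.83 − 4.33 = 639.50 ft.
Head difference: h(well F) − h(well A) = 622.98 − 639.50 = -16.52 ft.
Hydraulic gradient: i = |Δh| / L = 16.52 / 5433 = 0.00304.

i ≈ 0.00304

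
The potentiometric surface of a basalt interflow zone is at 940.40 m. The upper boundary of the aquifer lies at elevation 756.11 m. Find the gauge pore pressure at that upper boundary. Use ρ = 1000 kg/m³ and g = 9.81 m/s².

P ≈ 1810 kPa

Pressure head at the aquifer top: ψ = h − z = 940.40 − 756.11 = 184.29 m.
P = ρgψ = 1000 × 9.81 × 184.29 = 1807885 Pa ≈ 1810 kPa.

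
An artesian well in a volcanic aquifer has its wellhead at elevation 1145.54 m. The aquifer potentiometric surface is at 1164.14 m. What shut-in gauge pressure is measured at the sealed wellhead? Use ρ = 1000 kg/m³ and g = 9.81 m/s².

P ≈ 182 kPa

Head above the cap: Δh = 1164.14 − 1145.54 = 18.60 m.
P = ρgΔh = 1000 × 9.81 × 18.60 = 182466 Pa ≈ 182 kPa.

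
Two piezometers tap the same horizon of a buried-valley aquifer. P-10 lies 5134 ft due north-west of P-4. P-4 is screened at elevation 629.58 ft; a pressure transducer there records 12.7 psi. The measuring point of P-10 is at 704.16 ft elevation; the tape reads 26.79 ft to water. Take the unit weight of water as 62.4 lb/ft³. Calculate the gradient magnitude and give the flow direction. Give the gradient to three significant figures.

Pressure head at P-4: ψ = 144·P/γ = 144 × 12.7 / 62.4 = 29.31 ft.
Total head at P-4: h = z + ψ = 629.58 + 29.31 = 658.89 ft.
Total head at P-10: h = 704.16 − 26.79 = 677.37 ft.
Head difference: h(P-4) − h(P-10) = 658.89 − 677.37 = -18.48 ft.
Hydraulic gradient: i = |Δh| / L = 18.48 / 5134 = 0.00360.
Flow is from higher to lower head: from P-10 toward P-4, i.e. toward the south-east.

i ≈ 0.00360; groundwater flows toward the south-east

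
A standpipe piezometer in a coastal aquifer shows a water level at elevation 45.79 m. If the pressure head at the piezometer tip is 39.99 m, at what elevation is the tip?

z ≈ 5.80 m

z = h − ψ = 45.79 − 39.99 = 5.80 m.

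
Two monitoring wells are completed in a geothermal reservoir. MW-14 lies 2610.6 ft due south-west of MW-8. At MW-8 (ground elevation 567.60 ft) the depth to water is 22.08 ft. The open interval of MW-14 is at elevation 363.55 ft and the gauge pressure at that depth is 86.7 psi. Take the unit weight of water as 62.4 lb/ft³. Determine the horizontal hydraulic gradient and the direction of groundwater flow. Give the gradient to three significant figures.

Total head at MW-8: h = 567.60 − 22.08 = 545.52 ft.
Pressure head at MW-14: ψ = 144·P/γ = 144 × 86.7 / 62.4 = 200.08 ft.
Total head at MW-14: h = z + ψ = 363.55 + 200.08 = 563.63 ft.
Head difference: h(MW-8) − h(MW-14) = 545.52 − 563.63 = -18.11 ft.
Hydraulic gradient: i = |Δh| / L = 18.11 / 2610.6 = 0.00694.
Flow is from higher to lower head: from MW-14 toward MW-8, i.e. toward the north-east.

i ≈ 0.00694; groundwater flows toward the north-east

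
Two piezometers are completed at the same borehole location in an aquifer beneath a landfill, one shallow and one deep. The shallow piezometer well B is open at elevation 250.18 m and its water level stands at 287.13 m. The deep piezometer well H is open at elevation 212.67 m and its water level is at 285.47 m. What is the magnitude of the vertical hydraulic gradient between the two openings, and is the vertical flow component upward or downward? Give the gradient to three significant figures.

Total head at well B: h = 287.13 m (water level in the standpipe).
Total head at well H: h = 285.47 m.
Δh = h(well B) − h(well H) = 287.13 − 285.47 = 1.66 m.
Vertical separation Δz = 250.18 − 212.67 = 37.51 m.
|i_v| = |Δh| / Δz = 1.66 / 37.51 = 0.0443.
Head is higher in the shallow piezometer, so vertical flow is downward (recharge condition).

|i_v| ≈ 0.0443; vertical flow is downward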